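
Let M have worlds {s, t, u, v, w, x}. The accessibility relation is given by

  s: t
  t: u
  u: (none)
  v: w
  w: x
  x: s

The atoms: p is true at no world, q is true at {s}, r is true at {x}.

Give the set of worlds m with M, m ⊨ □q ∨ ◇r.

s: □q is F, ◇r is F. ✗
t: □q is F, ◇r is F. ✗
u: □q is T, ◇r is F. ✓
v: □q is F, ◇r is F. ✗
w: □q is F, ◇r is T. ✓
x: □q is T, ◇r is F. ✓

{u, w, x}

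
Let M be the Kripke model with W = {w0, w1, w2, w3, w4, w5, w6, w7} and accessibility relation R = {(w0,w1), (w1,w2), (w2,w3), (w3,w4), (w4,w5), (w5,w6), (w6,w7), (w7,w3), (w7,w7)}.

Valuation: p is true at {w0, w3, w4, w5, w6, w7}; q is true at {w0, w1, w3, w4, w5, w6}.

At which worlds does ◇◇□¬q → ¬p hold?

{w0, w1, w2, w3, w5, w6, w7}

w0: ◇◇□¬q is F, ¬p is F. ✓
w1: ◇◇□¬q is F, ¬p is T. ✓
w2: ◇◇□¬q is F, ¬p is T. ✓
w3: ◇◇□¬q is F, ¬p is F. ✓
w4: ◇◇□¬q is T, ¬p is F. ✗
w5: ◇◇□¬q is F, ¬p is F. ✓
w6: ◇◇□¬q is F, ¬p is F. ✓
w7: ◇◇□¬q is F, ¬p is F. ✓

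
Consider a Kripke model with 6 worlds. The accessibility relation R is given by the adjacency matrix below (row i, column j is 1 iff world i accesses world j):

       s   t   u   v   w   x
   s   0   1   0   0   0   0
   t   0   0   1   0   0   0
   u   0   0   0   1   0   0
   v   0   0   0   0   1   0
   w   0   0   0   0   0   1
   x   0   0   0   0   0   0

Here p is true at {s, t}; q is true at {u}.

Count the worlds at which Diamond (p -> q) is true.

s: successors {t}; p -> q there: t:F. ✗
t: successors {u}; p -> q there: u:T. ✓
u: successors {v}; p -> q there: v:T. ✓
v: successors {w}; p -> q there: w:T. ✓
w: successors {x}; p -> q there: x:T. ✓
x: no successors, so Diamond (p -> q) fails. ✗
Satisfying worlds: {t, u, v, w}.

4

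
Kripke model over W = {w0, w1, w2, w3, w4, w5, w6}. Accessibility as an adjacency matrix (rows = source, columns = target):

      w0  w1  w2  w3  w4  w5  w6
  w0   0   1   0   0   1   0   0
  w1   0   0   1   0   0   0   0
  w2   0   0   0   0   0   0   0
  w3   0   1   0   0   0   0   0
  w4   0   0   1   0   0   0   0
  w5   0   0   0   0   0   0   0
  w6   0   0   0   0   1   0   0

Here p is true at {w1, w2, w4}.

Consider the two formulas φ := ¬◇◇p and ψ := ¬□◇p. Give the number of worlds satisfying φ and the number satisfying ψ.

For ¬◇◇p:
w0: ◇◇p is T. ✗
w1: ◇◇p is F. ✓
w2: ◇◇p is F. ✓
w3: ◇◇p is T. ✗
w4: ◇◇p is F. ✓
w5: ◇◇p is F. ✓
w6: ◇◇p is T. ✗
— 4 worlds.
For ¬□◇p:
w0: □◇p is T. ✗
w1: □◇p is F. ✓
w2: □◇p is T. ✗
w3: □◇p is T. ✗
w4: □◇p is F. ✓
w5: □◇p is T. ✗
w6: □◇p is T. ✗
— 2 worlds.

4 and 2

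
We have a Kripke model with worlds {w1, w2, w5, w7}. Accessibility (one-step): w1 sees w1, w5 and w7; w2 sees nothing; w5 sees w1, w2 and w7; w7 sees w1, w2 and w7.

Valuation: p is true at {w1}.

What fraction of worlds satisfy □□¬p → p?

w1: □□¬p is F, p is T. ✓
w2: □□¬p is T, p is F. ✗
w5: □□¬p is F, p is F. ✓
w7: □□¬p is F, p is F. ✓
That's 3 of 4 worlds, so 3/4.

3/4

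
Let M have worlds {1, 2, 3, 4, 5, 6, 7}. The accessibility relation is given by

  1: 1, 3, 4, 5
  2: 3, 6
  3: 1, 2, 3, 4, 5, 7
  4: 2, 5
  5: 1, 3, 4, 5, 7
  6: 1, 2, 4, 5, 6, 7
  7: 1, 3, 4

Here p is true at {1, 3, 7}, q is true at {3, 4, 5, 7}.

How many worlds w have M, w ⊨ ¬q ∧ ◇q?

3

1: ¬q is T, ◇q is T. ✓
2: ¬q is T, ◇q is T. ✓
3: ¬q is F, ◇q is T. ✗
4: ¬q is F, ◇q is T. ✗
5: ¬q is F, ◇q is T. ✗
6: ¬q is T, ◇q is T. ✓
7: ¬q is F, ◇q is T. ✗
Satisfying worlds: {1, 2, 6}.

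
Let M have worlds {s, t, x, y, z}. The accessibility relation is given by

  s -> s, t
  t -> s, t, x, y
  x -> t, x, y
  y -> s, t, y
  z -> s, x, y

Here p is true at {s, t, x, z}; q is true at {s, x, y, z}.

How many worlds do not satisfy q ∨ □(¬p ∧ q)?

s: q is T, □(¬p ∧ q) is F. ✓
t: q is F, □(¬p ∧ q) is F. ✗
x: q is T, □(¬p ∧ q) is F. ✓
y: q is T, □(¬p ∧ q) is F. ✓
z: q is T, □(¬p ∧ q) is F. ✓
Satisfying worlds: {s, x, y, z}.
So q ∨ □(¬p ∧ q) fails at the other 1 world.

1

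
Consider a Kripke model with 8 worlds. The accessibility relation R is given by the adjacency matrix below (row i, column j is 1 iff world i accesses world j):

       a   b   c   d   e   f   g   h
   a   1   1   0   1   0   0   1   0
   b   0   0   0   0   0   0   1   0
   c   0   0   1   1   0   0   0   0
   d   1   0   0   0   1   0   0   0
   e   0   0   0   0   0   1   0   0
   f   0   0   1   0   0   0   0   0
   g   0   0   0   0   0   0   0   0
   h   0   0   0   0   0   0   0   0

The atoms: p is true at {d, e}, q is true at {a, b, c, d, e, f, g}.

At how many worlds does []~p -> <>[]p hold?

4

a: []~p is F, <>[]p is T. ✓
b: []~p is T, <>[]p is T. ✓
c: []~p is F, <>[]p is F. ✓
d: []~p is F, <>[]p is F. ✓
e: []~p is T, <>[]p is F. ✗
f: []~p is T, <>[]p is F. ✗
g: []~p is T, <>[]p is F. ✗
h: []~p is T, <>[]p is F. ✗
Satisfying worlds: {a, b, c, d}.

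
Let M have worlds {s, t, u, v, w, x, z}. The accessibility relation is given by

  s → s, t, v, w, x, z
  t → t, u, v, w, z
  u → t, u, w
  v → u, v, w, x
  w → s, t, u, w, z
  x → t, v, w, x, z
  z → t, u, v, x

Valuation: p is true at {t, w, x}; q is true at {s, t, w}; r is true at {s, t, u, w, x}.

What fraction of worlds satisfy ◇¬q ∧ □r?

1/7

s: ◇¬q is T, □r is F. ✗
t: ◇¬q is T, □r is F. ✗
u: ◇¬q is T, □r is T. ✓
v: ◇¬q is T, □r is F. ✗
w: ◇¬q is T, □r is F. ✗
x: ◇¬q is T, □r is F. ✗
z: ◇¬q is T, □r is F. ✗
That's 1 of 7 worlds, so 1/7.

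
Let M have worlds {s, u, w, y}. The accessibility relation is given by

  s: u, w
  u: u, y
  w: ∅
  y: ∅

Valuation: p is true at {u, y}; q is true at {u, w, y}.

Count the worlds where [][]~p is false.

2

s: successors {u, w}; []~p there: u:F, w:T. ✗
u: successors {u, y}; []~p there: u:F, y:T. ✗
w: no successors, so [][]~p holds vacuously. ✓
y: no successors, so [][]~p holds vacuously. ✓
Satisfying worlds: {w, y}.
So [][]~p fails at the other 2 worlds.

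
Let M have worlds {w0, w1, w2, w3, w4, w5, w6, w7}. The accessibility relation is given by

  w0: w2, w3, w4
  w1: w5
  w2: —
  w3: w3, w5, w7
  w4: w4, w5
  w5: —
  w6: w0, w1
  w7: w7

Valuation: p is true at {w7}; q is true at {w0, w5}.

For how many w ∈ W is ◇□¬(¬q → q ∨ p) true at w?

5

w0: successors {w2, w3, w4}; □¬(¬q → q ∨ p) there: w2:T, w3:F, w4:F. ✓
w1: successors {w5}; □¬(¬q → q ∨ p) there: w5:T. ✓
w2: no successors, so ◇□¬(¬q → q ∨ p) fails. ✗
w3: successors {w3, w5, w7}; □¬(¬q → q ∨ p) there: w3:F, w5:T, w7:F. ✓
w4: successors {w4, w5}; □¬(¬q → q ∨ p) there: w4:F, w5:T. ✓
w5: no successors, so ◇□¬(¬q → q ∨ p) fails. ✗
w6: successors {w0, w1}; □¬(¬q → q ∨ p) there: w0:T, w1:F. ✓
w7: successors {w7}; □¬(¬q → q ∨ p) there: w7:F. ✗
Satisfying worlds: {w0, w1, w3, w4, w6}.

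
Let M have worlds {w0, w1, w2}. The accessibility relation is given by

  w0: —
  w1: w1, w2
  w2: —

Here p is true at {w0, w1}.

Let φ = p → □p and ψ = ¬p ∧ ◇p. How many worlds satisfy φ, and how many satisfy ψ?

2 and 0

For p → □p:
w0: p is T, □p is T. ✓
w1: p is T, □p is F. ✗
w2: p is F, □p is T. ✓
— 2 worlds.
For ¬p ∧ ◇p:
w0: ¬p is F, ◇p is F. ✗
w1: ¬p is F, ◇p is T. ✗
w2: ¬p is T, ◇p is F. ✗
— 0 worlds.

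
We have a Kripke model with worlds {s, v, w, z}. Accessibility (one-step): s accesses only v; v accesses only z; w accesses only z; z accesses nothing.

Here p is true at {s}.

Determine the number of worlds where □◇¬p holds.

2

s: successors {v}; ◇¬p there: v:T. ✓
v: successors {z}; ◇¬p there: z:F. ✗
w: successors {z}; ◇¬p there: z:F. ✗
z: no successors, so □◇¬p holds vacuously. ✓
Satisfying worlds: {s, z}.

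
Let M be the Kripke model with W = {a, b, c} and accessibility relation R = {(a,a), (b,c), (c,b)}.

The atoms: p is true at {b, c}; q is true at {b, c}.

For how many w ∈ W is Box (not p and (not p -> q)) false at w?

a: successors {a}; not p and (not p -> q) there: a:F. ✗
b: successors {c}; not p and (not p -> q) there: c:F. ✗
c: successors {b}; not p and (not p -> q) there: b:F. ✗
Satisfying worlds: ∅.
So Box (not p and (not p -> q)) fails at the other 3 worlds.

3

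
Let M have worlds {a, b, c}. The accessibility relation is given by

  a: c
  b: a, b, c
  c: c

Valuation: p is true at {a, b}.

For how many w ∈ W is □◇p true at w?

0

a: successors {c}; ◇p there: c:F. ✗
b: successors {a, b, c}; ◇p there: a:F, b:T, c:F. ✗
c: successors {c}; ◇p there: c:F. ✗
Satisfying worlds: ∅.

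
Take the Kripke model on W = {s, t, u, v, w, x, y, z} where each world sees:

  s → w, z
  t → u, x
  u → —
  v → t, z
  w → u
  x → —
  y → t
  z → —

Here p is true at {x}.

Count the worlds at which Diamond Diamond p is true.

2

s: successors {w, z}; Diamond p there: w:F, z:F. ✗
t: successors {u, x}; Diamond p there: u:F, x:F. ✗
u: no successors, so Diamond Diamond p fails. ✗
v: successors {t, z}; Diamond p there: t:T, z:F. ✓
w: successors {u}; Diamond p there: u:F. ✗
x: no successors, so Diamond Diamond p fails. ✗
y: successors {t}; Diamond p there: t:T. ✓
z: no successors, so Diamond Diamond p fails. ✗
Satisfying worlds: {v, y}.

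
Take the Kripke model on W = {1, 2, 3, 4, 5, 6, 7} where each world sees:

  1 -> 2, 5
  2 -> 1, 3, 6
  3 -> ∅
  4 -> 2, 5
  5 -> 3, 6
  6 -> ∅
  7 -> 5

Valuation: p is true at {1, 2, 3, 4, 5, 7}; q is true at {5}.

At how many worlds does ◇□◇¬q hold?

2

1: successors {2, 5}; □◇¬q there: 2:F, 5:F. ✗
2: successors {1, 3, 6}; □◇¬q there: 1:T, 3:T, 6:T. ✓
3: no successors, so ◇□◇¬q fails. ✗
4: successors {2, 5}; □◇¬q there: 2:F, 5:F. ✗
5: successors {3, 6}; □◇¬q there: 3:T, 6:T. ✓
6: no successors, so ◇□◇¬q fails. ✗
7: successors {5}; □◇¬q there: 5:F. ✗
Satisfying worlds: {2, 5}.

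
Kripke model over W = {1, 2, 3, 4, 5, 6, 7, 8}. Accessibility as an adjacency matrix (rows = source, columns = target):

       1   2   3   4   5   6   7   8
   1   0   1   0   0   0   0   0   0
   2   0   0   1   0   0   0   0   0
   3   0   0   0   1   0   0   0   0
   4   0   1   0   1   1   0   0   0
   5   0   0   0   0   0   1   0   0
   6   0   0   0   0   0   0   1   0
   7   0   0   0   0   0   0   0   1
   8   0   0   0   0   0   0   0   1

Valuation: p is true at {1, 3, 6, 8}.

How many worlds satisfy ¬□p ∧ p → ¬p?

5

1: ¬□p ∧ p is T, ¬p is F. ✗
2: ¬□p ∧ p is F, ¬p is T. ✓
3: ¬□p ∧ p is T, ¬p is F. ✗
4: ¬□p ∧ p is F, ¬p is T. ✓
5: ¬□p ∧ p is F, ¬p is T. ✓
6: ¬□p ∧ p is T, ¬p is F. ✗
7: ¬□p ∧ p is F, ¬p is T. ✓
8: ¬□p ∧ p is F, ¬p is F. ✓
Satisfying worlds: {2, 4, 5, 7, 8}.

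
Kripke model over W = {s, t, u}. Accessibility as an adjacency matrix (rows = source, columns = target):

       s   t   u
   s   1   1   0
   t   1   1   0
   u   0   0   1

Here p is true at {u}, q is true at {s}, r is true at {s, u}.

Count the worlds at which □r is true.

s: successors {s, t}; r there: s:T, t:F. ✗
t: successors {s, t}; r there: s:T, t:F. ✗
u: successors {u}; r there: u:T. ✓
Satisfying worlds: {u}.

1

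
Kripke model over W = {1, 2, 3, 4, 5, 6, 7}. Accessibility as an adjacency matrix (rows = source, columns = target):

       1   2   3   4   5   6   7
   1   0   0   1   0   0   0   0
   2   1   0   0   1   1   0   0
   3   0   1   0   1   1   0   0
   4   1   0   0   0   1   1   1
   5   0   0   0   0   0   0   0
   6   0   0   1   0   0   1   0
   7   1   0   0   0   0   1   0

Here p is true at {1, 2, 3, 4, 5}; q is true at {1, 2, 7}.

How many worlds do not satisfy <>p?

1

1: successors {3}; p there: 3:T. ✓
2: successors {1, 4, 5}; p there: 1:T, 4:T, 5:T. ✓
3: successors {2, 4, 5}; p there: 2:T, 4:T, 5:T. ✓
4: successors {1, 5, 6, 7}; p there: 1:T, 5:T, 6:F, 7:F. ✓
5: no successors, so <>p fails. ✗
6: successors {3, 6}; p there: 3:T, 6:F. ✓
7: successors {1, 6}; p there: 1:T, 6:F. ✓
Satisfying worlds: {1, 2, 3, 4, 6, 7}.
So <>p fails at the other 1 world.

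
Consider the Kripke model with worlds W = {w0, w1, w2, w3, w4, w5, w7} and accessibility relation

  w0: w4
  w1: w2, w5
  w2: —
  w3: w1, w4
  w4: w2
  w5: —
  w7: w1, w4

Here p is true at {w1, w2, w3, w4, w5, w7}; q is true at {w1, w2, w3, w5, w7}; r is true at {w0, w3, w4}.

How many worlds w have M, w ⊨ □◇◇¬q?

2

w0: successors {w4}; ◇◇¬q there: w4:F. ✗
w1: successors {w2, w5}; ◇◇¬q there: w2:F, w5:F. ✗
w2: no successors, so □◇◇¬q holds vacuously. ✓
w3: successors {w1, w4}; ◇◇¬q there: w1:F, w4:F. ✗
w4: successors {w2}; ◇◇¬q there: w2:F. ✗
w5: no successors, so □◇◇¬q holds vacuously. ✓
w7: successors {w1, w4}; ◇◇¬q there: w1:F, w4:F. ✗
Satisfying worlds: {w2, w5}.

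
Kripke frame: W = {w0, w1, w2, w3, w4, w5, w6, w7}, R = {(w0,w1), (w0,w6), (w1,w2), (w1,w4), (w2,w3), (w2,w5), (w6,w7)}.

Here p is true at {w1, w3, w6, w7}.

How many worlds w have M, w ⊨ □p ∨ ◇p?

7

w0: □p is T, ◇p is T. ✓
w1: □p is F, ◇p is F. ✗
w2: □p is F, ◇p is T. ✓
w3: □p is T, ◇p is F. ✓
w4: □p is T, ◇p is F. ✓
w5: □p is T, ◇p is F. ✓
w6: □p is T, ◇p is T. ✓
w7: □p is T, ◇p is F. ✓
Satisfying worlds: {w0, w2, w3, w4, w5, w6, w7}.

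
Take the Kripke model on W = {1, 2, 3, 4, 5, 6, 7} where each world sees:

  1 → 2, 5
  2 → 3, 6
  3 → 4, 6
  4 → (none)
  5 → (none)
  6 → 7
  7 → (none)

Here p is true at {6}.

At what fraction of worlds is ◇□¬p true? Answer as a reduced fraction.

1: successors {2, 5}; □¬p there: 2:F, 5:T. ✓
2: successors {3, 6}; □¬p there: 3:F, 6:T. ✓
3: successors {4, 6}; □¬p there: 4:T, 6:T. ✓
4: no successors, so ◇□¬p fails. ✗
5: no successors, so ◇□¬p fails. ✗
6: successors {7}; □¬p there: 7:T. ✓
7: no successors, so ◇□¬p fails. ✗
That's 4 of 7 worlds, so 4/7.

4/7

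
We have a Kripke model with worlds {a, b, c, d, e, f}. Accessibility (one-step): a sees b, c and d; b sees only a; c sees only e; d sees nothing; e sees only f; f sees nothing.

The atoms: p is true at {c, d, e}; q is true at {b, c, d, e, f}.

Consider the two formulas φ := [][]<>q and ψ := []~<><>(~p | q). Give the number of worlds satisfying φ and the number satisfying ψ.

For [][]<>q:
a: successors {b, c, d}; []<>q there: b:T, c:T, d:T. ✓
b: successors {a}; []<>q there: a:F. ✗
c: successors {e}; []<>q there: e:F. ✗
d: no successors, so [][]<>q holds vacuously. ✓
e: successors {f}; []<>q there: f:T. ✓
f: no successors, so [][]<>q holds vacuously. ✓
— 4 worlds.
For []~<><>(~p | q):
a: successors {b, c, d}; ~<><>(~p | q) there: b:F, c:F, d:T. ✗
b: successors {a}; ~<><>(~p | q) there: a:F. ✗
c: successors {e}; ~<><>(~p | q) there: e:T. ✓
d: no successors, so []~<><>(~p | q) holds vacuously. ✓
e: successors {f}; ~<><>(~p | q) there: f:T. ✓
f: no successors, so []~<><>(~p | q) holds vacuously. ✓
— 4 worlds.

4 and 4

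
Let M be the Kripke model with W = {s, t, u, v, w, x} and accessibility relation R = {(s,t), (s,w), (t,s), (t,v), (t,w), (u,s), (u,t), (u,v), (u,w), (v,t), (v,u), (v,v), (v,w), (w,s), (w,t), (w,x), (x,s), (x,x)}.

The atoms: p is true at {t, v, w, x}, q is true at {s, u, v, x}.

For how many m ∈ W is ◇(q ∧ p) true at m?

5

s: successors {t, w}; q ∧ p there: t:F, w:F. ✗
t: successors {s, v, w}; q ∧ p there: s:F, v:T, w:F. ✓
u: successors {s, t, v, w}; q ∧ p there: s:F, t:F, v:T, w:F. ✓
v: successors {t, u, v, w}; q ∧ p there: t:F, u:F, v:T, w:F. ✓
w: successors {s, t, x}; q ∧ p there: s:F, t:F, x:T. ✓
x: successors {s, x}; q ∧ p there: s:F, x:T. ✓
Satisfying worlds: {t, u, v, w, x}.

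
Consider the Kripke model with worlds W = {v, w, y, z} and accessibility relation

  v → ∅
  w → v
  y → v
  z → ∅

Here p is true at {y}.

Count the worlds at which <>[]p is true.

2

v: no successors, so <>[]p fails. ✗
w: successors {v}; []p there: v:T. ✓
y: successors {v}; []p there: v:T. ✓
z: no successors, so <>[]p fails. ✗
Satisfying worlds: {w, y}.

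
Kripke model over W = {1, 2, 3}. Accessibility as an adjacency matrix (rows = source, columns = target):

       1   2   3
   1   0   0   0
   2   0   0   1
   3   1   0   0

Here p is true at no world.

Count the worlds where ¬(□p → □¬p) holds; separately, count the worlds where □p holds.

For ¬(□p → □¬p):
1: □p → □¬p is T. ✗
2: □p → □¬p is T. ✗
3: □p → □¬p is T. ✗
— 0 worlds.
For □p:
1: no successors, so □p holds vacuously. ✓
2: successors {3}; p there: 3:F. ✗
3: successors {1}; p there: 1:F. ✗
— 1 world.

0 and 1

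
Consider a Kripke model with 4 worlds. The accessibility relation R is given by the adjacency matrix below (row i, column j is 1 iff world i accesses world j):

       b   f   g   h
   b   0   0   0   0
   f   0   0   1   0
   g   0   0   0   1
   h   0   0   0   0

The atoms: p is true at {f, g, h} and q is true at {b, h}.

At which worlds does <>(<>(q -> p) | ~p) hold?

{f}

b: no successors, so <>(<>(q -> p) | ~p) fails. ✗
f: successors {g}; <>(q -> p) | ~p there: g:T. ✓
g: successors {h}; <>(q -> p) | ~p there: h:F. ✗
h: no successors, so <>(<>(q -> p) | ~p) fails. ✗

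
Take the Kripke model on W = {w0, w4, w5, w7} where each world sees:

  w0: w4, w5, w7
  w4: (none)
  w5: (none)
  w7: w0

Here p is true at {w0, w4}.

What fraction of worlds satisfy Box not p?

w0: successors {w4, w5, w7}; not p there: w4:F, w5:T, w7:T. ✗
w4: no successors, so Box not p holds vacuously. ✓
w5: no successors, so Box not p holds vacuously. ✓
w7: successors {w0}; not p there: w0:F. ✗
That's 2 of 4 worlds, so 2/4 = 1/2.

1/2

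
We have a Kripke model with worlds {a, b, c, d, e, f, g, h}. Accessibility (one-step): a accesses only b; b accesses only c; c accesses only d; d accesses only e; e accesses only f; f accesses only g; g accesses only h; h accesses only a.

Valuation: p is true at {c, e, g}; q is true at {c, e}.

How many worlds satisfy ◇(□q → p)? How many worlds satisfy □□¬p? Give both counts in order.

6 and 5

For ◇(□q → p):
a: successors {b}; □q → p there: b:F. ✗
b: successors {c}; □q → p there: c:T. ✓
c: successors {d}; □q → p there: d:F. ✗
d: successors {e}; □q → p there: e:T. ✓
e: successors {f}; □q → p there: f:T. ✓
f: successors {g}; □q → p there: g:T. ✓
g: successors {h}; □q → p there: h:T. ✓
h: successors {a}; □q → p there: a:T. ✓
— 6 worlds.
For □□¬p:
a: successors {b}; □¬p there: b:F. ✗
b: successors {c}; □¬p there: c:T. ✓
c: successors {d}; □¬p there: d:F. ✗
d: successors {e}; □¬p there: e:T. ✓
e: successors {f}; □¬p there: f:F. ✗
f: successors {g}; □¬p there: g:T. ✓
g: successors {h}; □¬p there: h:T. ✓
h: successors {a}; □¬p there: a:T. ✓
— 5 worlds.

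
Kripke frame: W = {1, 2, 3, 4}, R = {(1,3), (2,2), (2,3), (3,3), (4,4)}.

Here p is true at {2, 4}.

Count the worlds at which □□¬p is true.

1: successors {3}; □¬p there: 3:T. ✓
2: successors {2, 3}; □¬p there: 2:F, 3:T. ✗
3: successors {3}; □¬p there: 3:T. ✓
4: successors {4}; □¬p there: 4:F. ✗
Satisfying worlds: {1, 3}.

2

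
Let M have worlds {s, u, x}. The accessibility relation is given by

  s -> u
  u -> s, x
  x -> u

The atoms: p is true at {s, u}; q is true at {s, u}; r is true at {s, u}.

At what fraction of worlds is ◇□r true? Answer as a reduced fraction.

1/3

s: successors {u}; □r there: u:F. ✗
u: successors {s, x}; □r there: s:T, x:T. ✓
x: successors {u}; □r there: u:F. ✗
That's 1 of 3 worlds, so 1/3.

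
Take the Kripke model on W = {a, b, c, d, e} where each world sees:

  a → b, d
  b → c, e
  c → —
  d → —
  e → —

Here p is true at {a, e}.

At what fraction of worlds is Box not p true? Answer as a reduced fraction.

a: successors {b, d}; not p there: b:T, d:T. ✓
b: successors {c, e}; not p there: c:T, e:F. ✗
c: no successors, so Box not p holds vacuously. ✓
d: no successors, so Box not p holds vacuously. ✓
e: no successors, so Box not p holds vacuously. ✓
That's 4 of 5 worlds, so 4/5.

4/5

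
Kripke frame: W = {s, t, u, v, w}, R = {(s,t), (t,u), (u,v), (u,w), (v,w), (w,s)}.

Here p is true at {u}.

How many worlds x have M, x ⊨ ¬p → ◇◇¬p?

s: ¬p is T, ◇◇¬p is F. ✗
t: ¬p is T, ◇◇¬p is T. ✓
u: ¬p is F, ◇◇¬p is T. ✓
v: ¬p is T, ◇◇¬p is T. ✓
w: ¬p is T, ◇◇¬p is T. ✓
Satisfying worlds: {t, u, v, w}.

4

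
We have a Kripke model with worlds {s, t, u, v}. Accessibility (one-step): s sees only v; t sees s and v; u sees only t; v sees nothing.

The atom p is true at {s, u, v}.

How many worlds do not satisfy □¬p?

s: successors {v}; ¬p there: v:F. ✗
t: successors {s, v}; ¬p there: s:F, v:F. ✗
u: successors {t}; ¬p there: t:T. ✓
v: no successors, so □¬p holds vacuously. ✓
Satisfying worlds: {u, v}.
So □¬p fails at the other 2 worlds.

2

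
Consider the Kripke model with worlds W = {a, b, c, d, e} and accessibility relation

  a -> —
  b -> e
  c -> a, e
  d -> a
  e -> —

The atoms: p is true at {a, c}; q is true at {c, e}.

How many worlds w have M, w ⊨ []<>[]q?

a: no successors, so []<>[]q holds vacuously. ✓
b: successors {e}; <>[]q there: e:F. ✗
c: successors {a, e}; <>[]q there: a:F, e:F. ✗
d: successors {a}; <>[]q there: a:F. ✗
e: no successors, so []<>[]q holds vacuously. ✓
Satisfying worlds: {a, e}.

2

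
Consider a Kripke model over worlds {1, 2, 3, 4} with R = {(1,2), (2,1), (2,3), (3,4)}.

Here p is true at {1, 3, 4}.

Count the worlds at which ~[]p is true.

1: []p is F. ✓
2: []p is T. ✗
3: []p is T. ✗
4: []p is T. ✗
Satisfying worlds: {1}.

1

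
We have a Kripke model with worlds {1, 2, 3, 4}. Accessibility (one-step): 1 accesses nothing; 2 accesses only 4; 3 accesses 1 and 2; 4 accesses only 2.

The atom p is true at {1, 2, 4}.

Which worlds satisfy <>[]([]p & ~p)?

1: no successors, so <>[]([]p & ~p) fails. ✗
2: successors {4}; []([]p & ~p) there: 4:F. ✗
3: successors {1, 2}; []([]p & ~p) there: 1:T, 2:F. ✓
4: successors {2}; []([]p & ~p) there: 2:F. ✗

{3}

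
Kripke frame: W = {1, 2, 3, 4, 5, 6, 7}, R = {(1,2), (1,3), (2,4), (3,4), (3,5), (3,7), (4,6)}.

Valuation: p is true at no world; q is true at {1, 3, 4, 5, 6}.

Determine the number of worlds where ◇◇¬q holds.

1: successors {2, 3}; ◇¬q there: 2:F, 3:T. ✓
2: successors {4}; ◇¬q there: 4:F. ✗
3: successors {4, 5, 7}; ◇¬q there: 4:F, 5:F, 7:F. ✗
4: successors {6}; ◇¬q there: 6:F. ✗
5: no successors, so ◇◇¬q fails. ✗
6: no successors, so ◇◇¬q fails. ✗
7: no successors, so ◇◇¬q fails. ✗
Satisfying worlds: {1}.

1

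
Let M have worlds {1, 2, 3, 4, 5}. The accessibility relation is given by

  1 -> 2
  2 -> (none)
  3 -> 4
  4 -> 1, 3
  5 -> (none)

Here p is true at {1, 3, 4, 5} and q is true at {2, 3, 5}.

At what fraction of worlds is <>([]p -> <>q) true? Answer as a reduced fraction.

1: successors {2}; []p -> <>q there: 2:F. ✗
2: no successors, so <>([]p -> <>q) fails. ✗
3: successors {4}; []p -> <>q there: 4:T. ✓
4: successors {1, 3}; []p -> <>q there: 1:T, 3:F. ✓
5: no successors, so <>([]p -> <>q) fails. ✗
That's 2 of 5 worlds, so 2/5.

2/5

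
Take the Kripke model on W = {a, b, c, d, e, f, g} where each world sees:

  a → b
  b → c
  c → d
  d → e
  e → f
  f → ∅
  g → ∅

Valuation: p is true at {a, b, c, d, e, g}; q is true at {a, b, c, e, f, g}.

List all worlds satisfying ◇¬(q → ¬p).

a: successors {b}; ¬(q → ¬p) there: b:T. ✓
b: successors {c}; ¬(q → ¬p) there: c:T. ✓
c: successors {d}; ¬(q → ¬p) there: d:F. ✗
d: successors {e}; ¬(q → ¬p) there: e:T. ✓
e: successors {f}; ¬(q → ¬p) there: f:F. ✗
f: no successors, so ◇¬(q → ¬p) fails. ✗
g: no successors, so ◇¬(q → ¬p) fails. ✗

{a, b, d}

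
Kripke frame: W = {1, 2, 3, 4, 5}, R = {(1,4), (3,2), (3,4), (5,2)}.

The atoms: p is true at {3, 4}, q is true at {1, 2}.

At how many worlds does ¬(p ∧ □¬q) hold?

1: p ∧ □¬q is F. ✓
2: p ∧ □¬q is F. ✓
3: p ∧ □¬q is F. ✓
4: p ∧ □¬q is T. ✗
5: p ∧ □¬q is F. ✓
Satisfying worlds: {1, 2, 3, 5}.

4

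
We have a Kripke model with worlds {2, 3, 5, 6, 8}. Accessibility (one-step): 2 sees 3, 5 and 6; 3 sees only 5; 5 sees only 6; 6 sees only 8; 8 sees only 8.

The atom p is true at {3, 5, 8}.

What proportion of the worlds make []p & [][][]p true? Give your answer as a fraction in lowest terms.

3/5

2: []p is F, [][][]p is F. ✗
3: []p is T, [][][]p is T. ✓
5: []p is F, [][][]p is T. ✗
6: []p is T, [][][]p is T. ✓
8: []p is T, [][][]p is T. ✓
That's 3 of 5 worlds, so 3/5.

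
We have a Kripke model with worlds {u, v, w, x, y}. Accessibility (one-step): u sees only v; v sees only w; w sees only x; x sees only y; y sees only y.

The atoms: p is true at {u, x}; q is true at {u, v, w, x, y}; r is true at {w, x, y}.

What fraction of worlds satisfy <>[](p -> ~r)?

4/5

u: successors {v}; [](p -> ~r) there: v:T. ✓
v: successors {w}; [](p -> ~r) there: w:F. ✗
w: successors {x}; [](p -> ~r) there: x:T. ✓
x: successors {y}; [](p -> ~r) there: y:T. ✓
y: successors {y}; [](p -> ~r) there: y:T. ✓
That's 4 of 5 worlds, so 4/5.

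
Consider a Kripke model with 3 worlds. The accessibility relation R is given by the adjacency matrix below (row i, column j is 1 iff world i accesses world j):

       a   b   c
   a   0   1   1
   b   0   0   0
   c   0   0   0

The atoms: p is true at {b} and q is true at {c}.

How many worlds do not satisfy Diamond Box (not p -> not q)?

a: successors {b, c}; Box (not p -> not q) there: b:T, c:T. ✓
b: no successors, so Diamond Box (not p -> not q) fails. ✗
c: no successors, so Diamond Box (not p -> not q) fails. ✗
Satisfying worlds: {a}.
So Diamond Box (not p -> not q) fails at the other 2 worlds.

2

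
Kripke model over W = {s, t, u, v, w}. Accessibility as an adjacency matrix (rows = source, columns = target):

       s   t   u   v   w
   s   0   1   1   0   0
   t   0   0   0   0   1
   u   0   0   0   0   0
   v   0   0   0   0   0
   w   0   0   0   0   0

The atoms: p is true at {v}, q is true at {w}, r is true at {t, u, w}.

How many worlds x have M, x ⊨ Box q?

4

s: successors {t, u}; q there: t:F, u:F. ✗
t: successors {w}; q there: w:T. ✓
u: no successors, so Box q holds vacuously. ✓
v: no successors, so Box q holds vacuously. ✓
w: no successors, so Box q holds vacuously. ✓
Satisfying worlds: {t, u, v, w}.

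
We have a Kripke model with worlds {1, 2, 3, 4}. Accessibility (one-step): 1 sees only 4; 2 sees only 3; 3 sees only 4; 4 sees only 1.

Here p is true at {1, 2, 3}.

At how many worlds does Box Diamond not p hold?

1: successors {4}; Diamond not p there: 4:F. ✗
2: successors {3}; Diamond not p there: 3:T. ✓
3: successors {4}; Diamond not p there: 4:F. ✗
4: successors {1}; Diamond not p there: 1:T. ✓
Satisfying worlds: {2, 4}.

2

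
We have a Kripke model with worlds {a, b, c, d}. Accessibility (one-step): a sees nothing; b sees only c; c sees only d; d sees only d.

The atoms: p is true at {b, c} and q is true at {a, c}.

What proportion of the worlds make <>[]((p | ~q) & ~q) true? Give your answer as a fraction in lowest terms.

a: no successors, so <>[]((p | ~q) & ~q) fails. ✗
b: successors {c}; []((p | ~q) & ~q) there: c:T. ✓
c: successors {d}; []((p | ~q) & ~q) there: d:T. ✓
d: successors {d}; []((p | ~q) & ~q) there: d:T. ✓
That's 3 of 4 worlds, so 3/4.

3/4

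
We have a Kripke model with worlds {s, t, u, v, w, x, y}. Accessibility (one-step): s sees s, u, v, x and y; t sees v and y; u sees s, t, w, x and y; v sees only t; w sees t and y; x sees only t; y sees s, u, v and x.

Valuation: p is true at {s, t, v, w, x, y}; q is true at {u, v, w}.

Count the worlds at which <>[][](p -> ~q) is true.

s: successors {s, u, v, x, y}; [][](p -> ~q) there: s:F, u:F, v:F, x:F, y:F. ✗
t: successors {v, y}; [][](p -> ~q) there: v:F, y:F. ✗
u: successors {s, t, w, x, y}; [][](p -> ~q) there: s:F, t:F, w:F, x:F, y:F. ✗
v: successors {t}; [][](p -> ~q) there: t:F. ✗
w: successors {t, y}; [][](p -> ~q) there: t:F, y:F. ✗
x: successors {t}; [][](p -> ~q) there: t:F. ✗
y: successors {s, u, v, x}; [][](p -> ~q) there: s:F, u:F, v:F, x:F. ✗
Satisfying worlds: ∅.

0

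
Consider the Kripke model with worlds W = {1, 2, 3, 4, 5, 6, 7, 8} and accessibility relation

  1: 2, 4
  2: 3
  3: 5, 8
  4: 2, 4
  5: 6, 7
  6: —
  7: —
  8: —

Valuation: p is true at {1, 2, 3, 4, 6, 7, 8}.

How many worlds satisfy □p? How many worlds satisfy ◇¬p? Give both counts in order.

For □p:
1: successors {2, 4}; p there: 2:T, 4:T. ✓
2: successors {3}; p there: 3:T. ✓
3: successors {5, 8}; p there: 5:F, 8:T. ✗
4: successors {2, 4}; p there: 2:T, 4:T. ✓
5: successors {6, 7}; p there: 6:T, 7:T. ✓
6: no successors, so □p holds vacuously. ✓
7: no successors, so □p holds vacuously. ✓
8: no successors, so □p holds vacuously. ✓
— 7 worlds.
For ◇¬p:
1: successors {2, 4}; ¬p there: 2:F, 4:F. ✗
2: successors {3}; ¬p there: 3:F. ✗
3: successors {5, 8}; ¬p there: 5:T, 8:F. ✓
4: successors {2, 4}; ¬p there: 2:F, 4:F. ✗
5: successors {6, 7}; ¬p there: 6:F, 7:F. ✗
6: no successors, so ◇¬p fails. ✗
7: no successors, so ◇¬p fails. ✗
8: no successors, so ◇¬p fails. ✗
— 1 world.

7 and 1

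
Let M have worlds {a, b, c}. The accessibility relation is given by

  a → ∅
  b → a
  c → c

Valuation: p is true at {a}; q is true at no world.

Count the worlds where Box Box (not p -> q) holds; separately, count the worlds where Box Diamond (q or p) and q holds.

For Box Box (not p -> q):
a: no successors, so Box Box (not p -> q) holds vacuously. ✓
b: successors {a}; Box (not p -> q) there: a:T. ✓
c: successors {c}; Box (not p -> q) there: c:F. ✗
— 2 worlds.
For Box Diamond (q or p) and q:
a: Box Diamond (q or p) is T, q is F. ✗
b: Box Diamond (q or p) is F, q is F. ✗
c: Box Diamond (q or p) is F, q is F. ✗
— 0 worlds.

2 and 0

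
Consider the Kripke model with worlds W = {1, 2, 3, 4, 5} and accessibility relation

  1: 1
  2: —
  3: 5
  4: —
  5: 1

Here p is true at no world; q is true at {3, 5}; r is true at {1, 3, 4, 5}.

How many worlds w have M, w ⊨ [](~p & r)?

1: successors {1}; ~p & r there: 1:T. ✓
2: no successors, so [](~p & r) holds vacuously. ✓
3: successors {5}; ~p & r there: 5:T. ✓
4: no successors, so [](~p & r) holds vacuously. ✓
5: successors {1}; ~p & r there: 1:T. ✓
Satisfying worlds: {1, 2, 3, 4, 5}.

5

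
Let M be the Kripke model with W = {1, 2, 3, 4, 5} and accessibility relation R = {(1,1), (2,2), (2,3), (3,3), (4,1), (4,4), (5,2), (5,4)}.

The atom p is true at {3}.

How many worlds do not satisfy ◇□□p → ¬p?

1: ◇□□p is F, ¬p is T. ✓
2: ◇□□p is T, ¬p is T. ✓
3: ◇□□p is T, ¬p is F. ✗
4: ◇□□p is F, ¬p is T. ✓
5: ◇□□p is F, ¬p is T. ✓
Satisfying worlds: {1, 2, 4, 5}.
So ◇□□p → ¬p fails at the other 1 world.

1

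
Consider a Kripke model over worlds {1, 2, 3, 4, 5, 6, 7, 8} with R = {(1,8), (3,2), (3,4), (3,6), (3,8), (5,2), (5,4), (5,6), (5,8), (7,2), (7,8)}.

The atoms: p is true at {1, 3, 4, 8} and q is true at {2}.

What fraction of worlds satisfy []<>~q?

1/2

1: successors {8}; <>~q there: 8:F. ✗
2: no successors, so []<>~q holds vacuously. ✓
3: successors {2, 4, 6, 8}; <>~q there: 2:F, 4:F, 6:F, 8:F. ✗
4: no successors, so []<>~q holds vacuously. ✓
5: successors {2, 4, 6, 8}; <>~q there: 2:F, 4:F, 6:F, 8:F. ✗
6: no successors, so []<>~q holds vacuously. ✓
7: successors {2, 8}; <>~q there: 2:F, 8:F. ✗
8: no successors, so []<>~q holds vacuously. ✓
That's 4 of 8 worlds, so 4/8 = 1/2.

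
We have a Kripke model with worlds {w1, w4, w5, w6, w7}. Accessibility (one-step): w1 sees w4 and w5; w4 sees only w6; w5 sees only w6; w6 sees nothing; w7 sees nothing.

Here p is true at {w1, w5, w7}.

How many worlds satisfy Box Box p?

w1: successors {w4, w5}; Box p there: w4:F, w5:F. ✗
w4: successors {w6}; Box p there: w6:T. ✓
w5: successors {w6}; Box p there: w6:T. ✓
w6: no successors, so Box Box p holds vacuously. ✓
w7: no successors, so Box Box p holds vacuously. ✓
Satisfying worlds: {w4, w5, w6, w7}.

4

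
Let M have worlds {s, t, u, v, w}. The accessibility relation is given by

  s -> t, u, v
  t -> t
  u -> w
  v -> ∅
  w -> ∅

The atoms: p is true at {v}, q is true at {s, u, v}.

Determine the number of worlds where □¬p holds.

s: successors {t, u, v}; ¬p there: t:T, u:T, v:F. ✗
t: successors {t}; ¬p there: t:T. ✓
u: successors {w}; ¬p there: w:T. ✓
v: no successors, so □¬p holds vacuously. ✓
w: no successors, so □¬p holds vacuously. ✓
Satisfying worlds: {t, u, v, w}.

4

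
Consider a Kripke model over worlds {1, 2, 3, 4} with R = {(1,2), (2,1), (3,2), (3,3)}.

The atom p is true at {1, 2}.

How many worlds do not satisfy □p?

1: successors {2}; p there: 2:T. ✓
2: successors {1}; p there: 1:T. ✓
3: successors {2, 3}; p there: 2:T, 3:F. ✗
4: no successors, so □p holds vacuously. ✓
Satisfying worlds: {1, 2, 4}.
So □p fails at the other 1 world.

1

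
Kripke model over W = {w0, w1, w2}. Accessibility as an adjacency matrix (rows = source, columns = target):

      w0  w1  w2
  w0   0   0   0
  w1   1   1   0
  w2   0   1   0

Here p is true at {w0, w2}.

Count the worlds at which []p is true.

w0: no successors, so []p holds vacuously. ✓
w1: successors {w0, w1}; p there: w0:T, w1:F. ✗
w2: successors {w1}; p there: w1:F. ✗
Satisfying worlds: {w0}.

1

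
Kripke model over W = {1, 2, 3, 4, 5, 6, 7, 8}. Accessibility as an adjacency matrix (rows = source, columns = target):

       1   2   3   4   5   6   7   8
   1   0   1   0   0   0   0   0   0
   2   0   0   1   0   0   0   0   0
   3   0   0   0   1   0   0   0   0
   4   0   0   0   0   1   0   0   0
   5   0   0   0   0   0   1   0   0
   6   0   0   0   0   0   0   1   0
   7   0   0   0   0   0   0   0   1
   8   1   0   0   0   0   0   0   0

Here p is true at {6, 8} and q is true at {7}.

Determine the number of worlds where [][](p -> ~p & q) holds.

6

1: successors {2}; [](p -> ~p & q) there: 2:T. ✓
2: successors {3}; [](p -> ~p & q) there: 3:T. ✓
3: successors {4}; [](p -> ~p & q) there: 4:T. ✓
4: successors {5}; [](p -> ~p & q) there: 5:F. ✗
5: successors {6}; [](p -> ~p & q) there: 6:T. ✓
6: successors {7}; [](p -> ~p & q) there: 7:F. ✗
7: successors {8}; [](p -> ~p & q) there: 8:T. ✓
8: successors {1}; [](p -> ~p & q) there: 1:T. ✓
Satisfying worlds: {1, 2, 3, 5, 7, 8}.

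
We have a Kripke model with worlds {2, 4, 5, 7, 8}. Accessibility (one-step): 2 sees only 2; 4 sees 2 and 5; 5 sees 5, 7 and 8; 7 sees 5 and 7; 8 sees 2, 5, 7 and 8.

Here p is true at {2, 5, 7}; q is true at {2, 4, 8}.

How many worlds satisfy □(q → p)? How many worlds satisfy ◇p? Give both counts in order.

3 and 5

For □(q → p):
2: successors {2}; q → p there: 2:T. ✓
4: successors {2, 5}; q → p there: 2:T, 5:T. ✓
5: successors {5, 7, 8}; q → p there: 5:T, 7:T, 8:F. ✗
7: successors {5, 7}; q → p there: 5:T, 7:T. ✓
8: successors {2, 5, 7, 8}; q → p there: 2:T, 5:T, 7:T, 8:F. ✗
— 3 worlds.
For ◇p:
2: successors {2}; p there: 2:T. ✓
4: successors {2, 5}; p there: 2:T, 5:T. ✓
5: successors {5, 7, 8}; p there: 5:T, 7:T, 8:F. ✓
7: successors {5, 7}; p there: 5:T, 7:T. ✓
8: successors {2, 5, 7, 8}; p there: 2:T, 5:T, 7:T, 8:F. ✓
— 5 worlds.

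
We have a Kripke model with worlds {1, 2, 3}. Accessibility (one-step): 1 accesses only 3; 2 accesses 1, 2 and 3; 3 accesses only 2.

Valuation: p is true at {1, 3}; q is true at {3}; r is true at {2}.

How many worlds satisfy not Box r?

2

1: Box r is F. ✓
2: Box r is F. ✓
3: Box r is T. ✗
Satisfying worlds: {1, 2}.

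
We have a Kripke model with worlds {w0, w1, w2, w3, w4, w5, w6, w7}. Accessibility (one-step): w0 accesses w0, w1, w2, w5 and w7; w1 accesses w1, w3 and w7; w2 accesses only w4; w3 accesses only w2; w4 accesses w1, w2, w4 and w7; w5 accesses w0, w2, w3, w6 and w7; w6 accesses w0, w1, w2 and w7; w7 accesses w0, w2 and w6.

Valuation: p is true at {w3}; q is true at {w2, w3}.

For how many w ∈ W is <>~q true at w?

7

w0: successors {w0, w1, w2, w5, w7}; ~q there: w0:T, w1:T, w2:F, w5:T, w7:T. ✓
w1: successors {w1, w3, w7}; ~q there: w1:T, w3:F, w7:T. ✓
w2: successors {w4}; ~q there: w4:T. ✓
w3: successors {w2}; ~q there: w2:F. ✗
w4: successors {w1, w2, w4, w7}; ~q there: w1:T, w2:F, w4:T, w7:T. ✓
w5: successors {w0, w2, w3, w6, w7}; ~q there: w0:T, w2:F, w3:F, w6:T, w7:T. ✓
w6: successors {w0, w1, w2, w7}; ~q there: w0:T, w1:T, w2:F, w7:T. ✓
w7: successors {w0, w2, w6}; ~q there: w0:T, w2:F, w6:T. ✓
Satisfying worlds: {w0, w1, w2, w4, w5, w6, w7}.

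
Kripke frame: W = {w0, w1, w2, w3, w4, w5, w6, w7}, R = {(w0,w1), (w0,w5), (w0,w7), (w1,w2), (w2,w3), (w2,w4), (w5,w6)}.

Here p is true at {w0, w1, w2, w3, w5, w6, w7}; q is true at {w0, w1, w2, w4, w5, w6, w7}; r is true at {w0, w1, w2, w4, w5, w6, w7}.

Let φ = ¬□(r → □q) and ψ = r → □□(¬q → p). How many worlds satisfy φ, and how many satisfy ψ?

1 and 8

For ¬□(r → □q):
w0: □(r → □q) is T. ✗
w1: □(r → □q) is F. ✓
w2: □(r → □q) is T. ✗
w3: □(r → □q) is T. ✗
w4: □(r → □q) is T. ✗
w5: □(r → □q) is T. ✗
w6: □(r → □q) is T. ✗
w7: □(r → □q) is T. ✗
— 1 world.
For r → □□(¬q → p):
w0: r is T, □□(¬q → p) is T. ✓
w1: r is T, □□(¬q → p) is T. ✓
w2: r is T, □□(¬q → p) is T. ✓
w3: r is F, □□(¬q → p) is T. ✓
w4: r is T, □□(¬q → p) is T. ✓
w5: r is T, □□(¬q → p) is T. ✓
w6: r is T, □□(¬q → p) is T. ✓
w7: r is T, □□(¬q → p) is T. ✓
— 8 worlds.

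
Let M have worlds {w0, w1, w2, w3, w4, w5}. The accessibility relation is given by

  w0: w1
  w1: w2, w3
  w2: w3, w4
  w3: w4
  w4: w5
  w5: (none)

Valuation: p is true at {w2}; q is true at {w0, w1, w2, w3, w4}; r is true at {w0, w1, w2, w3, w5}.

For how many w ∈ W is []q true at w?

5

w0: successors {w1}; q there: w1:T. ✓
w1: successors {w2, w3}; q there: w2:T, w3:T. ✓
w2: successors {w3, w4}; q there: w3:T, w4:T. ✓
w3: successors {w4}; q there: w4:T. ✓
w4: successors {w5}; q there: w5:F. ✗
w5: no successors, so []q holds vacuously. ✓
Satisfying worlds: {w0, w1, w2, w3, w5}.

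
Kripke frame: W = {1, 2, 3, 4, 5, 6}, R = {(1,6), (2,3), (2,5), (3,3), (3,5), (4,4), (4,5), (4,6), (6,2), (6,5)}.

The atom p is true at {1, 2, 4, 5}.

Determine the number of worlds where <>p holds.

1: successors {6}; p there: 6:F. ✗
2: successors {3, 5}; p there: 3:F, 5:T. ✓
3: successors {3, 5}; p there: 3:F, 5:T. ✓
4: successors {4, 5, 6}; p there: 4:T, 5:T, 6:F. ✓
5: no successors, so <>p fails. ✗
6: successors {2, 5}; p there: 2:T, 5:T. ✓
Satisfying worlds: {2, 3, 4, 6}.

4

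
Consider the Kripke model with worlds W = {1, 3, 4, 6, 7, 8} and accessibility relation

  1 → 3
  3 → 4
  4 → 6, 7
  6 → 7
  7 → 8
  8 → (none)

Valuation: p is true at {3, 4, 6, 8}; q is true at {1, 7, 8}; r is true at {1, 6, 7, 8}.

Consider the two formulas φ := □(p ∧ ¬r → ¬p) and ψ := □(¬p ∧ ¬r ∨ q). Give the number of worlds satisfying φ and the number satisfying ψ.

For □(p ∧ ¬r → ¬p):
1: successors {3}; p ∧ ¬r → ¬p there: 3:F. ✗
3: successors {4}; p ∧ ¬r → ¬p there: 4:F. ✗
4: successors {6, 7}; p ∧ ¬r → ¬p there: 6:T, 7:T. ✓
6: successors {7}; p ∧ ¬r → ¬p there: 7:T. ✓
7: successors {8}; p ∧ ¬r → ¬p there: 8:T. ✓
8: no successors, so □(p ∧ ¬r → ¬p) holds vacuously. ✓
— 4 worlds.
For □(¬p ∧ ¬r ∨ q):
1: successors {3}; ¬p ∧ ¬r ∨ q there: 3:F. ✗
3: successors {4}; ¬p ∧ ¬r ∨ q there: 4:F. ✗
4: successors {6, 7}; ¬p ∧ ¬r ∨ q there: 6:F, 7:T. ✗
6: successors {7}; ¬p ∧ ¬r ∨ q there: 7:T. ✓
7: successors {8}; ¬p ∧ ¬r ∨ q there: 8:T. ✓
8: no successors, so □(¬p ∧ ¬r ∨ q) holds vacuously. ✓
— 3 worlds.

4 and 3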